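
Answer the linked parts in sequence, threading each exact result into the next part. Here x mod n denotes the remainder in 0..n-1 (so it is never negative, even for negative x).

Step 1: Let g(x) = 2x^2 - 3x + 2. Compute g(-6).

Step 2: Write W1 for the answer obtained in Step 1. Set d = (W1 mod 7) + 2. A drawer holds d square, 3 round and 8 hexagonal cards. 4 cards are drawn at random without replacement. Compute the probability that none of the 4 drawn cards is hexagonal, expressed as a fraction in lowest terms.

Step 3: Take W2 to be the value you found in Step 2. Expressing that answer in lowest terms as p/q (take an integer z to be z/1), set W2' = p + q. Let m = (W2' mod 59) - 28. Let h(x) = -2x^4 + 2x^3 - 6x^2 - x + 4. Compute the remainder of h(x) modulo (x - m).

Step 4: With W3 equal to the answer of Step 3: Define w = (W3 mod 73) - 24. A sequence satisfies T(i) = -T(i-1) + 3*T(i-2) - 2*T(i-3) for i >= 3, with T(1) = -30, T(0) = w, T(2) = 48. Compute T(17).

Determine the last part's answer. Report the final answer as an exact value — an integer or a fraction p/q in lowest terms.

Step 1: 2*(-6)^2 - 3*(-6)^1 + 2 = (72) + (18) + (2) = 92; answer 92
Step 2: W1 = 92; d = 3; total draws C(14,4) = 1001; favorable C(6,4) = 15; P = 15/1001; answer 15/1001
Step 3: W2 = 15/1001; threaded value p + q = 1016; m = -15; remainder = value at the root: -2*(-15)^4 + 2*(-15)^3 - 6*(-15)^2 - 1*(-15)^1 + 4 = (-101250) + (-6750) + (-1350) + (15) + (4) = -109331; answer -109331
Step 4: W3 = -109331; w = -1; T(3) = -1*(48) + 3*(-30) - 2*(-1) = -136; iterating: T(3)=-136, T(4)=340, T(5)=-844, T(6)=2136, T(7)=-5348, T(8)=13444, T(9)=-33760, T(10)=84788, T(11)=-212956, T(12)=534840, T(13)=-1343284, T(14)=3373716, T(15)=-8473248, T(16)=21280964, T(17)=-53448140; answer -53448140

-53448140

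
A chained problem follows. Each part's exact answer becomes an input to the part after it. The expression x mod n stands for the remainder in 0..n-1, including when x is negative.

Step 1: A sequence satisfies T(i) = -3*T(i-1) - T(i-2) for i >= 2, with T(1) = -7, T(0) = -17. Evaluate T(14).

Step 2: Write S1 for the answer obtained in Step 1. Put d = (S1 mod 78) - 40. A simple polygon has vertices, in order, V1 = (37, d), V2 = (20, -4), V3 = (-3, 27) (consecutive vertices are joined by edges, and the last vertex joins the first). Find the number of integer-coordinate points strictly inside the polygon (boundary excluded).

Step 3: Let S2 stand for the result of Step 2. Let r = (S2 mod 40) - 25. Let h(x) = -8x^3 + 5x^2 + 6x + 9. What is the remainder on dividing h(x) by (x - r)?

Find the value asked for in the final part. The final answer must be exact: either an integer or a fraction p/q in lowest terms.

1104

Step 1: T(2) = -3*(-7) - 1*(-17) = 38; iterating: T(2)=38, T(3)=-107, T(4)=283, T(5)=-742, T(6)=1943, T(7)=-5087, T(8)=13318, T(9)=-34867, T(10)=91283, T(11)=-238982, T(12)=625663, T(13)=-1638007, T(14)=4288358; answer 4288358
Step 2: S1 = 4288358; d = 34; cross terms: (37*-4 - 20*34)=-828, (20*27 - -3*-4)=528, (-3*34 - 37*27)=-1101; twice the area = |-1401| = 1401; area = 1401/2; boundary points = 1 + 1 + 1 = 3; strictly interior points = area - boundary/2 + 1 = 700; answer 700
Step 3: S2 = 700; r = -5; remainder = value at the root: -8*(-5)^3 + 5*(-5)^2 + 6*(-5)^1 + 9 = (1000) + (125) + (-30) + (9) = 1104; answer 1104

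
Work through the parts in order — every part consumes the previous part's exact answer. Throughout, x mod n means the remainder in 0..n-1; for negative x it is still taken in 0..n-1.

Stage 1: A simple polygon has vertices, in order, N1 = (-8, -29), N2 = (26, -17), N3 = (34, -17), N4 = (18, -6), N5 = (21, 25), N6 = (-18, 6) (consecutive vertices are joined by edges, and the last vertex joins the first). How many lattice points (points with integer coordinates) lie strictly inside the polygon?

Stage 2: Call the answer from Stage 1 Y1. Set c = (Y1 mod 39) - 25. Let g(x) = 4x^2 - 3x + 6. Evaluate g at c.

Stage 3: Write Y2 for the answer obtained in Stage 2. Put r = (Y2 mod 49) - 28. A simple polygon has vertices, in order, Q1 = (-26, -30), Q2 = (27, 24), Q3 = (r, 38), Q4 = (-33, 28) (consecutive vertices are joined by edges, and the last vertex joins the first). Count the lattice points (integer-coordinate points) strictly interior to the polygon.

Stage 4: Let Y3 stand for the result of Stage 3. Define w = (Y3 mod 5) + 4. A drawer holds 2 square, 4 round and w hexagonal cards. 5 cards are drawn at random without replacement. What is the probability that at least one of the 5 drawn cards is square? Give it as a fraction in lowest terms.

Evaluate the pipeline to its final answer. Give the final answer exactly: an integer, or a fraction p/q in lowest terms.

Stage 1: cross terms: (-8*-17 - 26*-29)=890, (26*-17 - 34*-17)=136, (34*-6 - 18*-17)=102, (18*25 - 21*-6)=576, (21*6 - -18*25)=576, (-18*-29 - -8*6)=570; twice the area = |2850| = 2850; area = 1425; boundary points = 2 + 8 + 1 + 1 + 1 + 5 = 18; strictly interior points = area - boundary/2 + 1 = 1417; answer 1417
Stage 2: Y1 = 1417; c = -12; 4*(-12)^2 - 3*(-12)^1 + 6 = (576) + (36) + (6) = 618; answer 618
Stage 3: Y2 = 618; r = 2; cross terms: (-26*24 - 27*-30)=186, (27*38 - 2*24)=978, (2*28 - -33*38)=1310, (-33*-30 - -26*28)=1718; twice the area = |4192| = 4192; area = 2096; boundary points = 1 + 1 + 5 + 1 = 8; strictly interior points = area - boundary/2 + 1 = 2093; answer 2093
Stage 4: Y3 = 2093; w = 7; total draws C(13,5) = 1287; complement C(11,5) = 462; favorable 1287 - 462 = 825; P = 25/39; answer 25/39

25/39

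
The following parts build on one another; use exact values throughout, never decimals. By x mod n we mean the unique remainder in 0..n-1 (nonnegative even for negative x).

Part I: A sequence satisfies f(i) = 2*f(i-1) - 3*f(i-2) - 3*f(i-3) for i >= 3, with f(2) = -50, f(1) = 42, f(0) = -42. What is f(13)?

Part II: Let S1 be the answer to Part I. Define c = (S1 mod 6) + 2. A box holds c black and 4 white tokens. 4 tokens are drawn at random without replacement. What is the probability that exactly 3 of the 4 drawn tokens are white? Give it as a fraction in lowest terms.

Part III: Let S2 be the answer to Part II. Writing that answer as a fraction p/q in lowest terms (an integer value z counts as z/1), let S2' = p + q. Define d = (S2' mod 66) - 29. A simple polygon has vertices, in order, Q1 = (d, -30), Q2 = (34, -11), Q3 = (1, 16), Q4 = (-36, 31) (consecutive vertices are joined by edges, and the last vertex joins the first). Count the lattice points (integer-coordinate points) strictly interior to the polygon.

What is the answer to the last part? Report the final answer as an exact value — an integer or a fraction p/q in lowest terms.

Part I: f(3) = 2*(-50) - 3*(42) - 3*(-42) = -100; iterating: f(3)=-100, f(4)=-176, f(5)=98, f(6)=1024, f(7)=2282, f(8)=1198, f(9)=-7522, f(10)=-25484, f(11)=-31996, f(12)=35026, f(13)=242492; answer 242492
Part II: S1 = 242492; c = 4; total draws C(8,4) = 70; favorable C(4,3)*C(4,1) = 16; P = 8/35; answer 8/35
Part III: S2 = 8/35; threaded value p + q = 43; d = 14; cross terms: (14*-11 - 34*-30)=866, (34*16 - 1*-11)=555, (1*31 - -36*16)=607, (-36*-30 - 14*31)=646; twice the area = |2674| = 2674; area = 1337; boundary points = 1 + 3 + 1 + 1 = 6; strictly interior points = area - boundary/2 + 1 = 1335; answer 1335

1335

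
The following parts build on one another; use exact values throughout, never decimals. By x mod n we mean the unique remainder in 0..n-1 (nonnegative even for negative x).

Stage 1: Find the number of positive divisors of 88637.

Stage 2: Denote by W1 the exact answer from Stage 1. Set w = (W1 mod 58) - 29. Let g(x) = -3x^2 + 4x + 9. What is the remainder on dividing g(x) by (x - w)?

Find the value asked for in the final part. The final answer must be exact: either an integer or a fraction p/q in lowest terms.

-1966

Stage 1: 88637 = 151 * 587; number of divisors = (1+1) * (1+1) = 4; answer 4
Stage 2: W1 = 4; w = -25; remainder = value at the root: -3*(-25)^2 + 4*(-25)^1 + 9 = (-1875) + (-100) + (9) = -1966; answer -1966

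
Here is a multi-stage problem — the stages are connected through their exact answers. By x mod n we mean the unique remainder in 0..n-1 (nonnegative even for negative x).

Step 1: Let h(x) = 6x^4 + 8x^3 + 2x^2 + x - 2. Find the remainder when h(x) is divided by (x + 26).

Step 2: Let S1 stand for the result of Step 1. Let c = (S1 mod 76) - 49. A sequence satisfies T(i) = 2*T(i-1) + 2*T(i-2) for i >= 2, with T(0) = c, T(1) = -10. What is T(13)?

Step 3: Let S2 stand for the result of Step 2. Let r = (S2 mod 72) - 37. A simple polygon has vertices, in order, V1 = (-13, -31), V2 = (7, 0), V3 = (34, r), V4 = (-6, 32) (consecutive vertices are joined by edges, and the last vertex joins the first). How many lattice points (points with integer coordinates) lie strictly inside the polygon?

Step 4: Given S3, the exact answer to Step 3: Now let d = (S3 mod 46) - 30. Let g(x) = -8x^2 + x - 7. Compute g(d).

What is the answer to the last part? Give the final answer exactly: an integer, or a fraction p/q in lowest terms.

Step 1: remainder = value at the root: 6*(-26)^4 + 8*(-26)^3 + 2*(-26)^2 + 1*(-26)^1 - 2 = (2741856) + (-140608) + (1352) + (-26) + (-2) = 2602572; answer 2602572
Step 2: S1 = 2602572; c = -21; T(2) = 2*(-10) + 2*(-21) = -62; iterating: T(2)=-62, T(3)=-144, T(4)=-412, T(5)=-1112, T(6)=-3048, T(7)=-8320, T(8)=-22736, T(9)=-62112, T(10)=-169696, T(11)=-463616, T(12)=-1266624, T(13)=-3460480; answer -3460480
Step 3: S2 = -3460480; r = 19; cross terms: (-13*0 - 7*-31)=217, (7*19 - 34*0)=133, (34*32 - -6*19)=1202, (-6*-31 - -13*32)=602; twice the area = |2154| = 2154; area = 1077; boundary points = 1 + 1 + 1 + 7 = 10; strictly interior points = area - boundary/2 + 1 = 1073; answer 1073
Step 4: S3 = 1073; d = -15; -8*(-15)^2 + 1*(-15)^1 - 7 = (-1800) + (-15) + (-7) = -1822; answer -1822

-1822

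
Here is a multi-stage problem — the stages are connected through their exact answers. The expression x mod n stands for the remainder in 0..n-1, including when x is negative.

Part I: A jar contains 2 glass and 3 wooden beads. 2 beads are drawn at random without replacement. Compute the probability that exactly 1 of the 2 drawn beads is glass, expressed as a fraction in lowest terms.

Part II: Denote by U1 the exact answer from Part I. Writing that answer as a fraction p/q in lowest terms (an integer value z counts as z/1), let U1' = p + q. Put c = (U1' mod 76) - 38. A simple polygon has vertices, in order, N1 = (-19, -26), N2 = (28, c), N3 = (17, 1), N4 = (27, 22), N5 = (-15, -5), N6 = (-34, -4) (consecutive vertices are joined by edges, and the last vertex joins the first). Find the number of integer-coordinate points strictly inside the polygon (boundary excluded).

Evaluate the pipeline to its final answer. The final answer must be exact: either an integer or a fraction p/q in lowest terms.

Part I: total draws C(5,2) = 10; favorable C(2,1)*C(3,1) = 6; P = 3/5; answer 3/5
Part II: U1 = 3/5; threaded value p + q = 8; c = -30; cross terms: (-19*-30 - 28*-26)=1298, (28*1 - 17*-30)=538, (17*22 - 27*1)=347, (27*-5 - -15*22)=195, (-15*-4 - -34*-5)=-110, (-34*-26 - -19*-4)=808; twice the area = |3076| = 3076; area = 1538; boundary points = 1 + 1 + 1 + 3 + 1 + 1 = 8; strictly interior points = area - boundary/2 + 1 = 1535; answer 1535

1535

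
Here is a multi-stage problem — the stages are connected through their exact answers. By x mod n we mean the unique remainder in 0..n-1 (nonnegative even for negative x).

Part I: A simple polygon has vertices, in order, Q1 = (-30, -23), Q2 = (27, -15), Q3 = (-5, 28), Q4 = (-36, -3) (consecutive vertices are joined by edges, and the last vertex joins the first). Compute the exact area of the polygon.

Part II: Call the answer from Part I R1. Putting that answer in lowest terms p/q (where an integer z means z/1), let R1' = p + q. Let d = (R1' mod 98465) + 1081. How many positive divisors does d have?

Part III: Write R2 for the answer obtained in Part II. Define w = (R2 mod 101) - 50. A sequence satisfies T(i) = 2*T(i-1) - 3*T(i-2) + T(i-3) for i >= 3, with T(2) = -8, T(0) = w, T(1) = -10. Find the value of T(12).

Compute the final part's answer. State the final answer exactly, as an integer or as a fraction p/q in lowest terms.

Part I: cross terms: (-30*-15 - 27*-23)=1071, (27*28 - -5*-15)=681, (-5*-3 - -36*28)=1023, (-36*-23 - -30*-3)=738; twice the area = |3513| = 3513; area = 3513/2; answer 3513/2
Part II: R1 = 3513/2; threaded value p + q = 3515; d = 4596; 4596 = 2^2 * 3 * 383; number of divisors = (2+1) * (1+1) * (1+1) = 12; answer 12
Part III: R2 = 12; w = -38; T(3) = 2*(-8) - 3*(-10) + 1*(-38) = -24; iterating: T(3)=-24, T(4)=-34, T(5)=-4, T(6)=70, T(7)=118, T(8)=22, T(9)=-240, T(10)=-428, T(11)=-114, T(12)=816; answer 816

816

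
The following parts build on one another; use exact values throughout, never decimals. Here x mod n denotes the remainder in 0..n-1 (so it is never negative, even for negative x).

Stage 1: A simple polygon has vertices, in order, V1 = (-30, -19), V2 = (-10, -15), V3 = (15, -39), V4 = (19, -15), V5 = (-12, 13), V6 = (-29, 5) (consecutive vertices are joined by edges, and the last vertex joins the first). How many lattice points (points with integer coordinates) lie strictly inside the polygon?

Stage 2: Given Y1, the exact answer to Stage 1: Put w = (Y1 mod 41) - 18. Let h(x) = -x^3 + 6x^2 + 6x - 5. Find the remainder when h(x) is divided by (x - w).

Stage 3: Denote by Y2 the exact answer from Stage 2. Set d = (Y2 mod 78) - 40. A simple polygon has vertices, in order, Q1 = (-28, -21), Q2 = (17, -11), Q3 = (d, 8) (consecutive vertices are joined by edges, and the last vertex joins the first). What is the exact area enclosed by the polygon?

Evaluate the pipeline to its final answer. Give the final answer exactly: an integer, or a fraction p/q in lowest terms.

1145/2

Stage 1: cross terms: (-30*-15 - -10*-19)=260, (-10*-39 - 15*-15)=615, (15*-15 - 19*-39)=516, (19*13 - -12*-15)=67, (-12*5 - -29*13)=317, (-29*-19 - -30*5)=701; twice the area = |2476| = 2476; area = 1238; boundary points = 4 + 1 + 4 + 1 + 1 + 1 = 12; strictly interior points = area - boundary/2 + 1 = 1233; answer 1233
Stage 2: Y1 = 1233; w = -15; remainder = value at the root: -1*(-15)^3 + 6*(-15)^2 + 6*(-15)^1 - 5 = (3375) + (1350) + (-90) + (-5) = 4630; answer 4630
Stage 3: Y2 = 4630; d = -12; cross terms: (-28*-11 - 17*-21)=665, (17*8 - -12*-11)=4, (-12*-21 - -28*8)=476; twice the area = |1145| = 1145; area = 1145/2; answer 1145/2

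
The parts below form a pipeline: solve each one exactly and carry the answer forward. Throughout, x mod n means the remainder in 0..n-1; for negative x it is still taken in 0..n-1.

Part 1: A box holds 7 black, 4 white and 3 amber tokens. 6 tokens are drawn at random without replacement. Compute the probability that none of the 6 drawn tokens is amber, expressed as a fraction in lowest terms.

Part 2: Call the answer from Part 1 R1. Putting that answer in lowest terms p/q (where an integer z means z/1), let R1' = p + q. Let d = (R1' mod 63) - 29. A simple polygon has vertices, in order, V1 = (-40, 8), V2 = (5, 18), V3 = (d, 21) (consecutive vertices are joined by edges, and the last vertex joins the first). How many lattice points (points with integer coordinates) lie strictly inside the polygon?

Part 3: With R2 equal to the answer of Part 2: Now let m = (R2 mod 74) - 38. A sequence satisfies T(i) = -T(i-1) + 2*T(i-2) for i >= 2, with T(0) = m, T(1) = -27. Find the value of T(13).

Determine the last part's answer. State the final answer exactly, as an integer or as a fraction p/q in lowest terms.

Part 1: total draws C(14,6) = 3003; favorable C(11,6) = 462; P = 2/13; answer 2/13
Part 2: R1 = 2/13; threaded value p + q = 15; d = -14; cross terms: (-40*18 - 5*8)=-760, (5*21 - -14*18)=357, (-14*8 - -40*21)=728; twice the area = |325| = 325; area = 325/2; boundary points = 5 + 1 + 13 = 19; strictly interior points = area - boundary/2 + 1 = 154; answer 154
Part 3: R2 = 154; m = -32; T(2) = -1*(-27) + 2*(-32) = -37; iterating: T(2)=-37, T(3)=-17, T(4)=-57, T(5)=23, T(6)=-137, T(7)=183, T(8)=-457, T(9)=823, T(10)=-1737, T(11)=3383, T(12)=-6857, T(13)=13623; answer 13623

13623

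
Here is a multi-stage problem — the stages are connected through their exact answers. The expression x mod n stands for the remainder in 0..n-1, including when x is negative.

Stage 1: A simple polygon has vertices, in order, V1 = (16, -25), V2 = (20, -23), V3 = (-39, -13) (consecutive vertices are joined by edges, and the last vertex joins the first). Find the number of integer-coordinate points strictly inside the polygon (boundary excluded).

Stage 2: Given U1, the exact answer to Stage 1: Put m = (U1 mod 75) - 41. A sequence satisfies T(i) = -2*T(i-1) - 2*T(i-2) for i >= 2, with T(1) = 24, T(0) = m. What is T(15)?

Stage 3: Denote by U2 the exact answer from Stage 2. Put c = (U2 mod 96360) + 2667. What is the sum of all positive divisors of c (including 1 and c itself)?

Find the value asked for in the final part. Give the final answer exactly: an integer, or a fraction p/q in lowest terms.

Stage 1: cross terms: (16*-23 - 20*-25)=132, (20*-13 - -39*-23)=-1157, (-39*-25 - 16*-13)=1183; twice the area = |158| = 158; area = 79; boundary points = 2 + 1 + 1 = 4; strictly interior points = area - boundary/2 + 1 = 78; answer 78
Stage 2: U1 = 78; m = -38; T(2) = -2*(24) - 2*(-38) = 28; iterating: T(2)=28, T(3)=-104, T(4)=152, T(5)=-96, T(6)=-112, T(7)=416, T(8)=-608, T(9)=384, T(10)=448, T(11)=-1664, T(12)=2432, T(13)=-1536, T(14)=-1792, T(15)=6656; answer 6656
Stage 3: U2 = 6656; c = 9323; 9323 is prime, so its only divisors are 1 and 9323; sigma = 1 + 9323 = 9324; answer 9324

9324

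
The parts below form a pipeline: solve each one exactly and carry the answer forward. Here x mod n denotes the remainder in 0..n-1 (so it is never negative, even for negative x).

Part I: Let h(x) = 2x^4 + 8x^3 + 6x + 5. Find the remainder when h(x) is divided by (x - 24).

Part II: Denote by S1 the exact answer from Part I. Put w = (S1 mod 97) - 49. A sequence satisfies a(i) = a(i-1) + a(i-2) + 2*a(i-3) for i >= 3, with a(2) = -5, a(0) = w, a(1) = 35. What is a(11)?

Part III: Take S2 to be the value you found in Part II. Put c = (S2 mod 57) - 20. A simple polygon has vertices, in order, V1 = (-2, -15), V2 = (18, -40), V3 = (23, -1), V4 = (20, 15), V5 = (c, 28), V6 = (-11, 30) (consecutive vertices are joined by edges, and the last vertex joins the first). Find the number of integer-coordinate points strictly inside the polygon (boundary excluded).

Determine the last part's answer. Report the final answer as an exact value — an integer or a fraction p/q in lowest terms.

1354

Part I: remainder = value at the root: 2*(24)^4 + 8*(24)^3 + 6*(24)^1 + 5 = (663552) + (110592) + (144) + (5) = 774293; answer 774293
Part II: S1 = 774293; w = -10; a(3) = 1*(-5) + 1*(35) + 2*(-10) = 10; iterating: a(3)=10, a(4)=75, a(5)=75, a(6)=170, a(7)=395, a(8)=715, a(9)=1450, a(10)=2955, a(11)=5835; answer 5835
Part III: S2 = 5835; c = 1; cross terms: (-2*-40 - 18*-15)=350, (18*-1 - 23*-40)=902, (23*15 - 20*-1)=365, (20*28 - 1*15)=545, (1*30 - -11*28)=338, (-11*-15 - -2*30)=225; twice the area = |2725| = 2725; area = 2725/2; boundary points = 5 + 1 + 1 + 1 + 2 + 9 = 19; strictly interior points = area - boundary/2 + 1 = 1354; answer 1354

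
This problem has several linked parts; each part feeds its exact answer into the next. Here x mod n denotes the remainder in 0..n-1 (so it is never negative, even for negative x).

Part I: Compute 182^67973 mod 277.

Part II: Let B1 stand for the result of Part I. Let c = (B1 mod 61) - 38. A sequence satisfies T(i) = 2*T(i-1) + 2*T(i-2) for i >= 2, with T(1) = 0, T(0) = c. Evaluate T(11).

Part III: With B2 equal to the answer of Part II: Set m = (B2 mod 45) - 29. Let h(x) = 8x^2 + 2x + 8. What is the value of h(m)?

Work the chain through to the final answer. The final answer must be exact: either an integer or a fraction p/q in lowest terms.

Part I: squarings mod 277: 182^1=182, 182^2=161, 182^4=160, 182^8=116, 182^16=160, 182^32=116, 182^64=160, 182^128=116, 182^256=160, 182^512=116, 182^1024=160, 182^2048=116, 182^4096=160, 182^8192=116, 182^16384=160, 182^32768=116, 182^65536=160; 182^67973 = 182^1 * 182^4 * 182^128 * 182^256 * 182^2048 * 182^65536 = 35 (mod 277); answer 35
Part II: B1 = 35; c = -3; T(2) = 2*(0) + 2*(-3) = -6; iterating: T(2)=-6, T(3)=-12, T(4)=-36, T(5)=-96, T(6)=-264, T(7)=-720, T(8)=-1968, T(9)=-5376, T(10)=-14688, T(11)=-40128; answer -40128
Part III: B2 = -40128; m = -17; 8*(-17)^2 + 2*(-17)^1 + 8 = (2312) + (-34) + (8) = 2286; answer 2286

2286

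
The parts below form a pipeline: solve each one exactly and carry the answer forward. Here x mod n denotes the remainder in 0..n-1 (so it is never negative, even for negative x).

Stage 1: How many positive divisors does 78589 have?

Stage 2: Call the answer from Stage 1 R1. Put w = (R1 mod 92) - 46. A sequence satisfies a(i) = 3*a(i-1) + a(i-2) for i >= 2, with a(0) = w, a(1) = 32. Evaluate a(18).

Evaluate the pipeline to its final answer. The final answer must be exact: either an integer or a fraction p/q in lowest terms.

Stage 1: 78589 = 7 * 103 * 109; number of divisors = (1+1) * (1+1) * (1+1) = 8; answer 8
Stage 2: R1 = 8; w = -38; a(2) = 3*(32) + 1*(-38) = 58; iterating: a(2)=58, a(3)=206, a(4)=676, a(5)=2234, a(6)=7378, a(7)=24368, a(8)=80482, a(9)=265814, a(10)=877924, a(11)=2899586, a(12)=9576682, a(13)=31629632, a(14)=104465578, a(15)=345026366, a(16)=1139544676, a(17)=3763660394, a(18)=12430525858; answer 12430525858

12430525858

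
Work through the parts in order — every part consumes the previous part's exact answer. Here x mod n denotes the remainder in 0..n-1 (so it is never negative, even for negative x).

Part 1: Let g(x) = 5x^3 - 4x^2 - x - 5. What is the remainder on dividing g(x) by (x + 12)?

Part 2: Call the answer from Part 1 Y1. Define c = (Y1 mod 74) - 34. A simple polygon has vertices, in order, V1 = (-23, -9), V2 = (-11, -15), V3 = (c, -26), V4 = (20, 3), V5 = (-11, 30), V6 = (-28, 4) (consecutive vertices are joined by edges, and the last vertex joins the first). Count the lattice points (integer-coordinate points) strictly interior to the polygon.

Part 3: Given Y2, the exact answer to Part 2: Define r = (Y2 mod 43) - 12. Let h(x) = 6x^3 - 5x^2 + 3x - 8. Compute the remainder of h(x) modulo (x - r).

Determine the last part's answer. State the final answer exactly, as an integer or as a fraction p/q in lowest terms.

-224

Part 1: remainder = value at the root: 5*(-12)^3 - 4*(-12)^2 - 1*(-12)^1 - 5 = (-8640) + (-576) + (12) + (-5) = -9209; answer -9209
Part 2: Y1 = -9209; c = 7; cross terms: (-23*-15 - -11*-9)=246, (-11*-26 - 7*-15)=391, (7*3 - 20*-26)=541, (20*30 - -11*3)=633, (-11*4 - -28*30)=796, (-28*-9 - -23*4)=344; twice the area = |2951| = 2951; area = 2951/2; boundary points = 6 + 1 + 1 + 1 + 1 + 1 = 11; strictly interior points = area - boundary/2 + 1 = 1471; answer 1471
Part 3: Y2 = 1471; r = -3; remainder = value at the root: 6*(-3)^3 - 5*(-3)^2 + 3*(-3)^1 - 8 = (-162) + (-45) + (-9) + (-8) = -224; answer -224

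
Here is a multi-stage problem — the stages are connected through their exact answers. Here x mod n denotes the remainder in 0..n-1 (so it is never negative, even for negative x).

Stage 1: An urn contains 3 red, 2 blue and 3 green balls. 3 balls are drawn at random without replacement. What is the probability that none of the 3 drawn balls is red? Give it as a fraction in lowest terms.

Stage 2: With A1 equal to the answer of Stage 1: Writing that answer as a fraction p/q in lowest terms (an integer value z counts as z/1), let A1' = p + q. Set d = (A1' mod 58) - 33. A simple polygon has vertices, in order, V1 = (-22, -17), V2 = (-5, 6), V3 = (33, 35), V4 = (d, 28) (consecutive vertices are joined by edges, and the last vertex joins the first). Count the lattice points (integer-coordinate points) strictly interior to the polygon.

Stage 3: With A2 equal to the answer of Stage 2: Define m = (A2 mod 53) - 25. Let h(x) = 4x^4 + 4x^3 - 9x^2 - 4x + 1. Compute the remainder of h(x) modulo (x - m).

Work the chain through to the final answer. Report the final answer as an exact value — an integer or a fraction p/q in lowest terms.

1619276

Stage 1: total draws C(8,3) = 56; favorable C(5,3) = 10; P = 5/28; answer 5/28
Stage 2: A1 = 5/28; threaded value p + q = 33; d = 0; cross terms: (-22*6 - -5*-17)=-217, (-5*35 - 33*6)=-373, (33*28 - 0*35)=924, (0*-17 - -22*28)=616; twice the area = |950| = 950; area = 475; boundary points = 1 + 1 + 1 + 1 = 4; strictly interior points = area - boundary/2 + 1 = 474; answer 474
Stage 3: A2 = 474; m = 25; remainder = value at the root: 4*(25)^4 + 4*(25)^3 - 9*(25)^2 - 4*(25)^1 + 1 = (1562500) + (62500) + (-5625) + (-100) + (1) = 1619276; answer 1619276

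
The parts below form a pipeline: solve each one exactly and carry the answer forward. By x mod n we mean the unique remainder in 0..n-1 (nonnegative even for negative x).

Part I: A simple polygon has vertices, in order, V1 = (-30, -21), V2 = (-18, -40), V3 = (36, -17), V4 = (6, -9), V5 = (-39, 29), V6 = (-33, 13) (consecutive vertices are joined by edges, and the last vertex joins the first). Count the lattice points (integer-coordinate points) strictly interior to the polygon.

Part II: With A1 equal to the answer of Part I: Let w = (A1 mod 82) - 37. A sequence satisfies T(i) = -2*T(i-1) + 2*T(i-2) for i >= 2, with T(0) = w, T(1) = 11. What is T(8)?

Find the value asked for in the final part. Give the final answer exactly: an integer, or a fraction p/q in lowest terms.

Part I: cross terms: (-30*-40 - -18*-21)=822, (-18*-17 - 36*-40)=1746, (36*-9 - 6*-17)=-222, (6*29 - -39*-9)=-177, (-39*13 - -33*29)=450, (-33*-21 - -30*13)=1083; twice the area = |3702| = 3702; area = 1851; boundary points = 1 + 1 + 2 + 1 + 2 + 1 = 8; strictly interior points = area - boundary/2 + 1 = 1848; answer 1848
Part II: A1 = 1848; w = 7; T(2) = -2*(11) + 2*(7) = -8; iterating: T(2)=-8, T(3)=38, T(4)=-92, T(5)=260, T(6)=-704, T(7)=1928, T(8)=-5264; answer -5264

-5264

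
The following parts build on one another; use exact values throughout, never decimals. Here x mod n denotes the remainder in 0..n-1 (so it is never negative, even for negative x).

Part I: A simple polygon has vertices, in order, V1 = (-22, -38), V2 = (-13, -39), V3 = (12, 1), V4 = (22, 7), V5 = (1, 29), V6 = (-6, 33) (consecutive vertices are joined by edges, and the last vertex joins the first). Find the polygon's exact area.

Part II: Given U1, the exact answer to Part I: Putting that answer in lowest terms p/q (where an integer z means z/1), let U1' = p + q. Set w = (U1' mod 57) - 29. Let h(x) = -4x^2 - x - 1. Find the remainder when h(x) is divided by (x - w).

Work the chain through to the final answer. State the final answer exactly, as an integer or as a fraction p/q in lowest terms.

-2329

Part I: cross terms: (-22*-39 - -13*-38)=364, (-13*1 - 12*-39)=455, (12*7 - 22*1)=62, (22*29 - 1*7)=631, (1*33 - -6*29)=207, (-6*-38 - -22*33)=954; twice the area = |2673| = 2673; area = 2673/2; answer 2673/2
Part II: U1 = 2673/2; threaded value p + q = 2675; w = 24; remainder = value at the root: -4*(24)^2 - 1*(24)^1 - 1 = (-2304) + (-24) + (-1) = -2329; answer -2329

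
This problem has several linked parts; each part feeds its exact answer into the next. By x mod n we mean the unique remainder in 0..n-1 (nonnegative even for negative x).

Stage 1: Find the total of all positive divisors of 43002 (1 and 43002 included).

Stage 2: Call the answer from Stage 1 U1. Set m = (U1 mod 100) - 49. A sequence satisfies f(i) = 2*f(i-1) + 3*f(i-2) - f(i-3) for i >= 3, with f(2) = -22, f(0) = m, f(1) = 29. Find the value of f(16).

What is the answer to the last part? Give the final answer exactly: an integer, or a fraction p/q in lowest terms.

44254866

Stage 1: 43002 = 2 * 3^2 * 2389; sigma = (1 + 2) * (1 + 3 + 9) * (1 + 2389) = 3 * 13 * 2390 = 93210; answer 93210
Stage 2: U1 = 93210; m = -39; f(3) = 2*(-22) + 3*(29) - 1*(-39) = 82; iterating: f(3)=82, f(4)=69, f(5)=406, f(6)=937, f(7)=3023, f(8)=8451, f(9)=25034, f(10)=72398, f(11)=211447, f(12)=615054, f(13)=1792051, f(14)=5217817, f(15)=15196733, f(16)=44254866; answer 44254866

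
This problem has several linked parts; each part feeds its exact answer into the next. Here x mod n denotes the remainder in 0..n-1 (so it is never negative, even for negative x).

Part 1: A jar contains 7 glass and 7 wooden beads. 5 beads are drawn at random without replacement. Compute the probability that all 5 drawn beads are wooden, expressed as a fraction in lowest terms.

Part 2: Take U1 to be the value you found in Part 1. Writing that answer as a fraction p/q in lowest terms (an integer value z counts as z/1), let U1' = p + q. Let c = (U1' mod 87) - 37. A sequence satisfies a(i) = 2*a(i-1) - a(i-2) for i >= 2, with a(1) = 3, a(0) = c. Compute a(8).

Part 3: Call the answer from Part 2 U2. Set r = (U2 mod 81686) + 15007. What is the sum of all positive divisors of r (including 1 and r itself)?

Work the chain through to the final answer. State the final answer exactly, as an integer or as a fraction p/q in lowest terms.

Part 1: total draws C(14,5) = 2002; favorable C(7,5) = 21; P = 3/286; answer 3/286
Part 2: U1 = 3/286; threaded value p + q = 289; c = -9; a(2) = 2*(3) - 1*(-9) = 15; iterating: a(2)=15, a(3)=27, a(4)=39, a(5)=51, a(6)=63, a(7)=75, a(8)=87; answer 87
Part 3: U2 = 87; r = 15094; 15094 = 2 * 7547; sigma = (1 + 2) * (1 + 7547) = 3 * 7548 = 22644; answer 22644

22644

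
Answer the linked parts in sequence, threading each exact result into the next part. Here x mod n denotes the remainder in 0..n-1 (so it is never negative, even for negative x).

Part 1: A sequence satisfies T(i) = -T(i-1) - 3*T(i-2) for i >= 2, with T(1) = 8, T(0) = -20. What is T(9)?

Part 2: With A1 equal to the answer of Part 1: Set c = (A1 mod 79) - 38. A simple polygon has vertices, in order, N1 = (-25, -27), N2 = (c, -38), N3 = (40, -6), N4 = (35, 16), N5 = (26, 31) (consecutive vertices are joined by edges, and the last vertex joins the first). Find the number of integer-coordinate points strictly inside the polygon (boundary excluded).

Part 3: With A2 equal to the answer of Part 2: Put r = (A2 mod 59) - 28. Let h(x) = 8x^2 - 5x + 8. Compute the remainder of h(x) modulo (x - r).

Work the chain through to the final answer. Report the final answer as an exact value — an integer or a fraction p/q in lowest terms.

4125

Part 1: T(2) = -1*(8) - 3*(-20) = 52; iterating: T(2)=52, T(3)=-76, T(4)=-80, T(5)=308, T(6)=-68, T(7)=-856, T(8)=1060, T(9)=1508; answer 1508
Part 2: A1 = 1508; c = -31; cross terms: (-25*-38 - -31*-27)=113, (-31*-6 - 40*-38)=1706, (40*16 - 35*-6)=850, (35*31 - 26*16)=669, (26*-27 - -25*31)=73; twice the area = |3411| = 3411; area = 3411/2; boundary points = 1 + 1 + 1 + 3 + 1 = 7; strictly interior points = area - boundary/2 + 1 = 1703; answer 1703
Part 3: A2 = 1703; r = 23; remainder = value at the root: 8*(23)^2 - 5*(23)^1 + 8 = (4232) + (-115) + (8) = 4125; answer 4125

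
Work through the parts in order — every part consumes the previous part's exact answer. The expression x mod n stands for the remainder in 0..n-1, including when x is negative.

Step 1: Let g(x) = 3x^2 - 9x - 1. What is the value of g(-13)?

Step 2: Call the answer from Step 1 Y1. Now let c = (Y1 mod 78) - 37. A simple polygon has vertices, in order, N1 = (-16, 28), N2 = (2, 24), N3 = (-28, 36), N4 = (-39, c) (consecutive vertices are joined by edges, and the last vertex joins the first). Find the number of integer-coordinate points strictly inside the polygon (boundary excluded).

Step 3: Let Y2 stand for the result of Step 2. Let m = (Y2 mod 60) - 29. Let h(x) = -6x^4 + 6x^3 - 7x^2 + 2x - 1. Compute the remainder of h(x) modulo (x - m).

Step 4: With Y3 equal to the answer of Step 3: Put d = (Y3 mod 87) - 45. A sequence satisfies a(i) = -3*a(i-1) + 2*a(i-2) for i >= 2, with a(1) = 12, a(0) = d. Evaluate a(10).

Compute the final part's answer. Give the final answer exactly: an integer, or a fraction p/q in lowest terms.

Step 1: 3*(-13)^2 - 9*(-13)^1 - 1 = (507) + (117) + (-1) = 623; answer 623
Step 2: Y1 = 623; c = 40; cross terms: (-16*24 - 2*28)=-440, (2*36 - -28*24)=744, (-28*40 - -39*36)=284, (-39*28 - -16*40)=-452; twice the area = |136| = 136; area = 68; boundary points = 2 + 6 + 1 + 1 = 10; strictly interior points = area - boundary/2 + 1 = 64; answer 64
Step 3: Y2 = 64; m = -25; remainder = value at the root: -6*(-25)^4 + 6*(-25)^3 - 7*(-25)^2 + 2*(-25)^1 - 1 = (-2343750) + (-93750) + (-4375) + (-50) + (-1) = -2441926; answer -2441926
Step 4: Y3 = -2441926; d = 32; a(2) = -3*(12) + 2*(32) = 28; iterating: a(2)=28, a(3)=-60, a(4)=236, a(5)=-828, a(6)=2956, a(7)=-10524, a(8)=37484, a(9)=-133500, a(10)=475468; answer 475468

475468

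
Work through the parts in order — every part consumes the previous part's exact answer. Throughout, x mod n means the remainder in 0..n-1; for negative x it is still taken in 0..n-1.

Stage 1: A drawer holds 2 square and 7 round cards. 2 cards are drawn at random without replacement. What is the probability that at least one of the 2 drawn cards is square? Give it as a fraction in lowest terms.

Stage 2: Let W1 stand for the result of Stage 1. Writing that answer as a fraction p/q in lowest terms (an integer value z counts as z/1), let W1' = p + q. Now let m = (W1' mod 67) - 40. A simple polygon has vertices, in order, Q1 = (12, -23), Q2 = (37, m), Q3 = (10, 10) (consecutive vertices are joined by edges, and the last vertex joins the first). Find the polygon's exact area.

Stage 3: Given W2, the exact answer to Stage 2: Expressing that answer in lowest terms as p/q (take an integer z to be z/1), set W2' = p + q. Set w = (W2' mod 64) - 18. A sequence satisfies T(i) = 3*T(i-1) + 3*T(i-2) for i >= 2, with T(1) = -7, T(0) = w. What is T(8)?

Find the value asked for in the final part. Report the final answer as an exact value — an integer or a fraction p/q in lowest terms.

Stage 1: total draws C(9,2) = 36; complement C(7,2) = 21; favorable 36 - 21 = 15; P = 5/12; answer 5/12
Stage 2: W1 = 5/12; threaded value p + q = 17; m = -23; cross terms: (12*-23 - 37*-23)=575, (37*10 - 10*-23)=600, (10*-23 - 12*10)=-350; twice the area = |825| = 825; area = 825/2; answer 825/2
Stage 3: W2 = 825/2; threaded value p + q = 827; w = 41; T(2) = 3*(-7) + 3*(41) = 102; iterating: T(2)=102, T(3)=285, T(4)=1161, T(5)=4338, T(6)=16497, T(7)=62505, T(8)=237006; answer 237006

237006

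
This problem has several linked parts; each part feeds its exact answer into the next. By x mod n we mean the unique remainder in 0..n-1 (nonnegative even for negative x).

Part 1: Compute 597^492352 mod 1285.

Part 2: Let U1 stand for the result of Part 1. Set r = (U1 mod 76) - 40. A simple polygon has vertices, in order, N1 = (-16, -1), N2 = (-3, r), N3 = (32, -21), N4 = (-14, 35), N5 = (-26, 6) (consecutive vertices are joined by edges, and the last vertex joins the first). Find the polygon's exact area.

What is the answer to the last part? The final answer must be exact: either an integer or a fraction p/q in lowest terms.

Part 1: squarings mod 1285: 597^1=597, 597^2=464, 597^4=701, 597^8=531, 597^16=546, 597^32=1281, 597^64=16, 597^128=256, 597^256=1, 597^512=1, 597^1024=1, 597^2048=1, 597^4096=1, 597^8192=1, 597^16384=1, 597^32768=1, 597^65536=1, 597^131072=1, 597^262144=1; 597^492352 = 597^64 * 597^256 * 597^512 * 597^32768 * 597^65536 * 597^131072 * 597^262144 = 16 (mod 1285); answer 16
Part 2: U1 = 16; r = -24; cross terms: (-16*-24 - -3*-1)=381, (-3*-21 - 32*-24)=831, (32*35 - -14*-21)=826, (-14*6 - -26*35)=826, (-26*-1 - -16*6)=122; twice the area = |2986| = 2986; area = 1493; answer 1493

1493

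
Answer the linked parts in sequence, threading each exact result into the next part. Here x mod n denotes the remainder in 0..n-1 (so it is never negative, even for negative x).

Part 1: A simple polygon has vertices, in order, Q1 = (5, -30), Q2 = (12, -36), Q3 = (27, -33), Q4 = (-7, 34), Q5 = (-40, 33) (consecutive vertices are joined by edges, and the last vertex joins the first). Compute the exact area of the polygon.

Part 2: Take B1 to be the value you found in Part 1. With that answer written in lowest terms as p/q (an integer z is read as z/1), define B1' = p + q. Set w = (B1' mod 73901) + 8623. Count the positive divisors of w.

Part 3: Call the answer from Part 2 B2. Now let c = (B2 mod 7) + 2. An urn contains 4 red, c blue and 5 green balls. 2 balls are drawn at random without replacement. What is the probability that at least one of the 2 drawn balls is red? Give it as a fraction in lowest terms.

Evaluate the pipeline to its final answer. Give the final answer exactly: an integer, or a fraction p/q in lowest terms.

Part 1: cross terms: (5*-36 - 12*-30)=180, (12*-33 - 27*-36)=576, (27*34 - -7*-33)=687, (-7*33 - -40*34)=1129, (-40*-30 - 5*33)=1035; twice the area = |3607| = 3607; area = 3607/2; answer 3607/2
Part 2: B1 = 3607/2; threaded value p + q = 3609; w = 12232; 12232 = 2^3 * 11 * 139; number of divisors = (3+1) * (1+1) * (1+1) = 16; answer 16
Part 3: B2 = 16; c = 4; total draws C(13,2) = 78; complement C(9,2) = 36; favorable 78 - 36 = 42; P = 7/13; answer 7/13

7/13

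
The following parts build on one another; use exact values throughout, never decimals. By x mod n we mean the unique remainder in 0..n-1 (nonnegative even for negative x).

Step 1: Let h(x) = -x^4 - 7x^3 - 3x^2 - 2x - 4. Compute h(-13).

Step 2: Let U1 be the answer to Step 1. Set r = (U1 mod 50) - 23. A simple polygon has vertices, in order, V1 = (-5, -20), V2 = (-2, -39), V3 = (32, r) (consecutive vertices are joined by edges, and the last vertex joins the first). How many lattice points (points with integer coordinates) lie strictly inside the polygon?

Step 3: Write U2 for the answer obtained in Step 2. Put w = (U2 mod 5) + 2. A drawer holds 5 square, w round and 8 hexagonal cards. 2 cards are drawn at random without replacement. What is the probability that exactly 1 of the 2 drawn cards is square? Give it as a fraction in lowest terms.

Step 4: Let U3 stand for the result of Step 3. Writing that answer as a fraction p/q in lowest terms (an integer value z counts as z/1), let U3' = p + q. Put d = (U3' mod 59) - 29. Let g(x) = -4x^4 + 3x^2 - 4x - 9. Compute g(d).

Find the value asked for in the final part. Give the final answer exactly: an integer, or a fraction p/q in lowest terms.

-5109

Step 1: -1*(-13)^4 - 7*(-13)^3 - 3*(-13)^2 - 2*(-13)^1 - 4 = (-28561) + (15379) + (-507) + (26) + (-4) = -13667; answer -13667
Step 2: U1 = -13667; r = 10; cross terms: (-5*-39 - -2*-20)=155, (-2*10 - 32*-39)=1228, (32*-20 - -5*10)=-590; twice the area = |793| = 793; area = 793/2; boundary points = 1 + 1 + 1 = 3; strictly interior points = area - boundary/2 + 1 = 396; answer 396
Step 3: U2 = 396; w = 3; total draws C(16,2) = 120; favorable C(5,1)*C(11,1) = 55; P = 11/24; answer 11/24
Step 4: U3 = 11/24; threaded value p + q = 35; d = 6; -4*(6)^4 + 3*(6)^2 - 4*(6)^1 - 9 = (-5184) + (108) + (-24) + (-9) = -5109; answer -5109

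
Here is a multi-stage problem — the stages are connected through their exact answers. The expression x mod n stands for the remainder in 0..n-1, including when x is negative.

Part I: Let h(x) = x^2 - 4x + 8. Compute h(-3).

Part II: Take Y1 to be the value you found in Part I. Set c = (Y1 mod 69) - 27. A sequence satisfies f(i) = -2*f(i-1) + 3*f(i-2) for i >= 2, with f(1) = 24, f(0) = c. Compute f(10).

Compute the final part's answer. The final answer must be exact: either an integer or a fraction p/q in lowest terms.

-324762

Part I: 1*(-3)^2 - 4*(-3)^1 + 8 = (9) + (12) + (8) = 29; answer 29
Part II: Y1 = 29; c = 2; f(2) = -2*(24) + 3*(2) = -42; iterating: f(2)=-42, f(3)=156, f(4)=-438, f(5)=1344, f(6)=-4002, f(7)=12036, f(8)=-36078, f(9)=108264, f(10)=-324762; answer -324762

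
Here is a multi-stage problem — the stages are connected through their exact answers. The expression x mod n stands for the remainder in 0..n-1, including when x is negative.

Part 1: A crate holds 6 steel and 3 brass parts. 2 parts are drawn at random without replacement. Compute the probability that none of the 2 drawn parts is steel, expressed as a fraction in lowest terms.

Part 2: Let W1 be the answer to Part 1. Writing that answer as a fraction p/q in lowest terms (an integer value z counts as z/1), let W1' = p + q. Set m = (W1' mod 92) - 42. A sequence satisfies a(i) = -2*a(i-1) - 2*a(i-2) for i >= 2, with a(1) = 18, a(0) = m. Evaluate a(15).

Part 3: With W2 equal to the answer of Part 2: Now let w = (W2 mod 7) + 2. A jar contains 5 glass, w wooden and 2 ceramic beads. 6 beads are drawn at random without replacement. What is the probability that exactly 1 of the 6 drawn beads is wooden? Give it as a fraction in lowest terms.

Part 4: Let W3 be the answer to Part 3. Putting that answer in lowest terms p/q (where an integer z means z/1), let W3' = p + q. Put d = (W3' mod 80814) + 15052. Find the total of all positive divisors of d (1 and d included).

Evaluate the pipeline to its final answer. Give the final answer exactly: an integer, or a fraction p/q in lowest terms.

15102

Part 1: total draws C(9,2) = 36; favorable C(3,2) = 3; P = 1/12; answer 1/12
Part 2: W1 = 1/12; threaded value p + q = 13; m = -29; a(2) = -2*(18) - 2*(-29) = 22; iterating: a(2)=22, a(3)=-80, a(4)=116, a(5)=-72, a(6)=-88, a(7)=320, a(8)=-464, a(9)=288, a(10)=352, a(11)=-1280, a(12)=1856, a(13)=-1152, a(14)=-1408, a(15)=5120; answer 5120
Part 3: W2 = 5120; w = 5; total draws C(12,6) = 924; favorable C(5,1)*C(7,5) = 105; P = 5/44; answer 5/44
Part 4: W3 = 5/44; threaded value p + q = 49; d = 15101; 15101 is prime, so its only divisors are 1 and 15101; sigma = 1 + 15101 = 15102; answer 15102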